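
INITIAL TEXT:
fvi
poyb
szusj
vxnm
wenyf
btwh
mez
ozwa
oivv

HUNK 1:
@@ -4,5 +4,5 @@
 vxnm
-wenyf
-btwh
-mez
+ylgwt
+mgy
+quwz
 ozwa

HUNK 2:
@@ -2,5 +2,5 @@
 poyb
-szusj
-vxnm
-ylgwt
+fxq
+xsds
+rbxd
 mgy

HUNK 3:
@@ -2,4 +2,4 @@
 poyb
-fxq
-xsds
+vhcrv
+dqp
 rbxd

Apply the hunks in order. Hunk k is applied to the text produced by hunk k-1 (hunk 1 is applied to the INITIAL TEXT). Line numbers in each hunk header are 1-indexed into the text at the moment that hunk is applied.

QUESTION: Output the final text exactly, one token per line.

Hunk 1: at line 4 remove [wenyf,btwh,mez] add [ylgwt,mgy,quwz] -> 9 lines: fvi poyb szusj vxnm ylgwt mgy quwz ozwa oivv
Hunk 2: at line 2 remove [szusj,vxnm,ylgwt] add [fxq,xsds,rbxd] -> 9 lines: fvi poyb fxq xsds rbxd mgy quwz ozwa oivv
Hunk 3: at line 2 remove [fxq,xsds] add [vhcrv,dqp] -> 9 lines: fvi poyb vhcrv dqp rbxd mgy quwz ozwa oivv

Answer: fvi
poyb
vhcrv
dqp
rbxd
mgy
quwz
ozwa
oivv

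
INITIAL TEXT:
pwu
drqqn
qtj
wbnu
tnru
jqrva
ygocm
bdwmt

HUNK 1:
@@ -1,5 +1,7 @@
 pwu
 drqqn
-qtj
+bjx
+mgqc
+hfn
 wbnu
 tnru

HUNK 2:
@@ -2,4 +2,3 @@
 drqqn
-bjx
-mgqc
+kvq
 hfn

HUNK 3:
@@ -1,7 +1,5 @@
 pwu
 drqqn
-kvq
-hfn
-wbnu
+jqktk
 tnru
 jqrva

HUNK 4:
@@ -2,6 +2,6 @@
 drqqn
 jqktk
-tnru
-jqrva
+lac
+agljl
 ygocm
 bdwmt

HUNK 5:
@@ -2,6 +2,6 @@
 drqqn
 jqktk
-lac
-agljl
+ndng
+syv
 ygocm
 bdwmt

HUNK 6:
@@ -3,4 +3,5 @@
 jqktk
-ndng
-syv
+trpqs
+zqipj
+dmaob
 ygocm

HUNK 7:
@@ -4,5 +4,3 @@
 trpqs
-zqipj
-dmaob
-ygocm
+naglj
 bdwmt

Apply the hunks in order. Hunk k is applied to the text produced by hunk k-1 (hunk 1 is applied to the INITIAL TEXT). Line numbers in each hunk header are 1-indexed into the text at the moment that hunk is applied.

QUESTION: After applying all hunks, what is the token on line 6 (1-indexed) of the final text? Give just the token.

Answer: bdwmt

Derivation:
Hunk 1: at line 1 remove [qtj] add [bjx,mgqc,hfn] -> 10 lines: pwu drqqn bjx mgqc hfn wbnu tnru jqrva ygocm bdwmt
Hunk 2: at line 2 remove [bjx,mgqc] add [kvq] -> 9 lines: pwu drqqn kvq hfn wbnu tnru jqrva ygocm bdwmt
Hunk 3: at line 1 remove [kvq,hfn,wbnu] add [jqktk] -> 7 lines: pwu drqqn jqktk tnru jqrva ygocm bdwmt
Hunk 4: at line 2 remove [tnru,jqrva] add [lac,agljl] -> 7 lines: pwu drqqn jqktk lac agljl ygocm bdwmt
Hunk 5: at line 2 remove [lac,agljl] add [ndng,syv] -> 7 lines: pwu drqqn jqktk ndng syv ygocm bdwmt
Hunk 6: at line 3 remove [ndng,syv] add [trpqs,zqipj,dmaob] -> 8 lines: pwu drqqn jqktk trpqs zqipj dmaob ygocm bdwmt
Hunk 7: at line 4 remove [zqipj,dmaob,ygocm] add [naglj] -> 6 lines: pwu drqqn jqktk trpqs naglj bdwmt
Final line 6: bdwmt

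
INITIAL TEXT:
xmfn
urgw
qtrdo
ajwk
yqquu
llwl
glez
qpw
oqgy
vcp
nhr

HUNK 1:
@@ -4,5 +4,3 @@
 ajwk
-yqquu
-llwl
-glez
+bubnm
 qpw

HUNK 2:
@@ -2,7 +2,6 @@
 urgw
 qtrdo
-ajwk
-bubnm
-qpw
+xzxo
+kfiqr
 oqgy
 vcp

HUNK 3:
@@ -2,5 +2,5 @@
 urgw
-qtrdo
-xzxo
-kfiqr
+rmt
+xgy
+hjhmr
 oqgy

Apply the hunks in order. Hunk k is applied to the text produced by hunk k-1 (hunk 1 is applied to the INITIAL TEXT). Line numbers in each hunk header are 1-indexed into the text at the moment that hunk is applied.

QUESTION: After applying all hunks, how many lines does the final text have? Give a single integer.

Answer: 8

Derivation:
Hunk 1: at line 4 remove [yqquu,llwl,glez] add [bubnm] -> 9 lines: xmfn urgw qtrdo ajwk bubnm qpw oqgy vcp nhr
Hunk 2: at line 2 remove [ajwk,bubnm,qpw] add [xzxo,kfiqr] -> 8 lines: xmfn urgw qtrdo xzxo kfiqr oqgy vcp nhr
Hunk 3: at line 2 remove [qtrdo,xzxo,kfiqr] add [rmt,xgy,hjhmr] -> 8 lines: xmfn urgw rmt xgy hjhmr oqgy vcp nhr
Final line count: 8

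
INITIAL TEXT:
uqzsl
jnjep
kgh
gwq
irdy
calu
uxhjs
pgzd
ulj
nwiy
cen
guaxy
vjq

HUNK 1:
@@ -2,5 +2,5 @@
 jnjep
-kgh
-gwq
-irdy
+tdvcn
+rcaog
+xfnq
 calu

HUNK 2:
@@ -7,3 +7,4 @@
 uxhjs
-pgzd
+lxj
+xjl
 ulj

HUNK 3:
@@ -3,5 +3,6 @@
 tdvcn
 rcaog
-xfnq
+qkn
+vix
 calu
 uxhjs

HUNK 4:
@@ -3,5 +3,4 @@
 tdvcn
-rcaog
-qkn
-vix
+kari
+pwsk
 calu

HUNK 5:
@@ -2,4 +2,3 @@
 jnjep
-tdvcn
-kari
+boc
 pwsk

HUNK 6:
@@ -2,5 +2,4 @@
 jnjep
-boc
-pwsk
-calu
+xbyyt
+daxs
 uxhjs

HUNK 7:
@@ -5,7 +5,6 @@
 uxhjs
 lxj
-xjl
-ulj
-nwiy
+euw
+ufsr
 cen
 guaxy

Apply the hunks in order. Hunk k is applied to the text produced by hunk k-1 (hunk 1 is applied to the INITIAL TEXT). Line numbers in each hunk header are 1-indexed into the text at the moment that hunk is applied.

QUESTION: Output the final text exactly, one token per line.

Answer: uqzsl
jnjep
xbyyt
daxs
uxhjs
lxj
euw
ufsr
cen
guaxy
vjq

Derivation:
Hunk 1: at line 2 remove [kgh,gwq,irdy] add [tdvcn,rcaog,xfnq] -> 13 lines: uqzsl jnjep tdvcn rcaog xfnq calu uxhjs pgzd ulj nwiy cen guaxy vjq
Hunk 2: at line 7 remove [pgzd] add [lxj,xjl] -> 14 lines: uqzsl jnjep tdvcn rcaog xfnq calu uxhjs lxj xjl ulj nwiy cen guaxy vjq
Hunk 3: at line 3 remove [xfnq] add [qkn,vix] -> 15 lines: uqzsl jnjep tdvcn rcaog qkn vix calu uxhjs lxj xjl ulj nwiy cen guaxy vjq
Hunk 4: at line 3 remove [rcaog,qkn,vix] add [kari,pwsk] -> 14 lines: uqzsl jnjep tdvcn kari pwsk calu uxhjs lxj xjl ulj nwiy cen guaxy vjq
Hunk 5: at line 2 remove [tdvcn,kari] add [boc] -> 13 lines: uqzsl jnjep boc pwsk calu uxhjs lxj xjl ulj nwiy cen guaxy vjq
Hunk 6: at line 2 remove [boc,pwsk,calu] add [xbyyt,daxs] -> 12 lines: uqzsl jnjep xbyyt daxs uxhjs lxj xjl ulj nwiy cen guaxy vjq
Hunk 7: at line 5 remove [xjl,ulj,nwiy] add [euw,ufsr] -> 11 lines: uqzsl jnjep xbyyt daxs uxhjs lxj euw ufsr cen guaxy vjq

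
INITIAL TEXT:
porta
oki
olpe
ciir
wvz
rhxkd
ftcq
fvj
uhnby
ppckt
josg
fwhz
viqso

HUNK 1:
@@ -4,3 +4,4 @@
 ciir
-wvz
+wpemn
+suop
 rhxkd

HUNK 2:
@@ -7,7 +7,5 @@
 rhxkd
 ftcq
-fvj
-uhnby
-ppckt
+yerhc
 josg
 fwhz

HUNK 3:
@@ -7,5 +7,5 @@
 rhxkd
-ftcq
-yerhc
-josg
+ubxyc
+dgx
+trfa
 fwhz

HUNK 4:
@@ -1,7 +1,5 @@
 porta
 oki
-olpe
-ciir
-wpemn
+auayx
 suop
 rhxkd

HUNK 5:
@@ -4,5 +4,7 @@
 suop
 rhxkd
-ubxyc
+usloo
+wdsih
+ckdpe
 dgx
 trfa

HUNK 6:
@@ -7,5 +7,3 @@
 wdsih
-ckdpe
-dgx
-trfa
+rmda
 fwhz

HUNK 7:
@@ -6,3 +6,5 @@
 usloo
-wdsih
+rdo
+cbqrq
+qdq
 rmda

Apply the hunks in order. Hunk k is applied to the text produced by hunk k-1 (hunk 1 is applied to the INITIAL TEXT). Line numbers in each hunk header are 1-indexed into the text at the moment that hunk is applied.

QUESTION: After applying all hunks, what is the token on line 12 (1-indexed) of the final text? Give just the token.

Hunk 1: at line 4 remove [wvz] add [wpemn,suop] -> 14 lines: porta oki olpe ciir wpemn suop rhxkd ftcq fvj uhnby ppckt josg fwhz viqso
Hunk 2: at line 7 remove [fvj,uhnby,ppckt] add [yerhc] -> 12 lines: porta oki olpe ciir wpemn suop rhxkd ftcq yerhc josg fwhz viqso
Hunk 3: at line 7 remove [ftcq,yerhc,josg] add [ubxyc,dgx,trfa] -> 12 lines: porta oki olpe ciir wpemn suop rhxkd ubxyc dgx trfa fwhz viqso
Hunk 4: at line 1 remove [olpe,ciir,wpemn] add [auayx] -> 10 lines: porta oki auayx suop rhxkd ubxyc dgx trfa fwhz viqso
Hunk 5: at line 4 remove [ubxyc] add [usloo,wdsih,ckdpe] -> 12 lines: porta oki auayx suop rhxkd usloo wdsih ckdpe dgx trfa fwhz viqso
Hunk 6: at line 7 remove [ckdpe,dgx,trfa] add [rmda] -> 10 lines: porta oki auayx suop rhxkd usloo wdsih rmda fwhz viqso
Hunk 7: at line 6 remove [wdsih] add [rdo,cbqrq,qdq] -> 12 lines: porta oki auayx suop rhxkd usloo rdo cbqrq qdq rmda fwhz viqso
Final line 12: viqso

Answer: viqso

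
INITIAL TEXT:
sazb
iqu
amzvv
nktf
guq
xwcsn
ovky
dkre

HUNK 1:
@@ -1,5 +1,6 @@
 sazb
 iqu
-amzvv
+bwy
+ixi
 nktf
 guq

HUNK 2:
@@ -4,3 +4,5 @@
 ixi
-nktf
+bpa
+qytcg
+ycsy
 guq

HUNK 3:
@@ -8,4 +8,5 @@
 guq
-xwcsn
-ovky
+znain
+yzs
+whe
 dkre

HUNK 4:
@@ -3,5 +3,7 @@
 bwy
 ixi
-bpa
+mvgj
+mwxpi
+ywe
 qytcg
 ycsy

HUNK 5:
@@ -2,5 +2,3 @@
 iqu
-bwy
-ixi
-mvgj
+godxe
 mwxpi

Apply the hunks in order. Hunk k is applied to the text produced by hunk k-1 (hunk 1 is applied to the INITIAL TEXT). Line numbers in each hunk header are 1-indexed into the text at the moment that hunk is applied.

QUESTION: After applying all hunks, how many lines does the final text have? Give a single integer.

Hunk 1: at line 1 remove [amzvv] add [bwy,ixi] -> 9 lines: sazb iqu bwy ixi nktf guq xwcsn ovky dkre
Hunk 2: at line 4 remove [nktf] add [bpa,qytcg,ycsy] -> 11 lines: sazb iqu bwy ixi bpa qytcg ycsy guq xwcsn ovky dkre
Hunk 3: at line 8 remove [xwcsn,ovky] add [znain,yzs,whe] -> 12 lines: sazb iqu bwy ixi bpa qytcg ycsy guq znain yzs whe dkre
Hunk 4: at line 3 remove [bpa] add [mvgj,mwxpi,ywe] -> 14 lines: sazb iqu bwy ixi mvgj mwxpi ywe qytcg ycsy guq znain yzs whe dkre
Hunk 5: at line 2 remove [bwy,ixi,mvgj] add [godxe] -> 12 lines: sazb iqu godxe mwxpi ywe qytcg ycsy guq znain yzs whe dkre
Final line count: 12

Answer: 12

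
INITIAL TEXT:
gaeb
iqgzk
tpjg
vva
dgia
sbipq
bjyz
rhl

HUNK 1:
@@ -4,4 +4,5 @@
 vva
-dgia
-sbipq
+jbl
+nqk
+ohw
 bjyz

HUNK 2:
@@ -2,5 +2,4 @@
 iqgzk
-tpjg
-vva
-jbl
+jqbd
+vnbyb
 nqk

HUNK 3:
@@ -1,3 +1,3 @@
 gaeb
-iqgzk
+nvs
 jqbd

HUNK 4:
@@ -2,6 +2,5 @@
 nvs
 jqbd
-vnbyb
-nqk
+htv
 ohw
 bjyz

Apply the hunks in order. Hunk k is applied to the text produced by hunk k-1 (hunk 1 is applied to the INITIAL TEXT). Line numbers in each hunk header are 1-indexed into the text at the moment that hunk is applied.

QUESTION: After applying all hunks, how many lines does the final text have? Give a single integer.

Answer: 7

Derivation:
Hunk 1: at line 4 remove [dgia,sbipq] add [jbl,nqk,ohw] -> 9 lines: gaeb iqgzk tpjg vva jbl nqk ohw bjyz rhl
Hunk 2: at line 2 remove [tpjg,vva,jbl] add [jqbd,vnbyb] -> 8 lines: gaeb iqgzk jqbd vnbyb nqk ohw bjyz rhl
Hunk 3: at line 1 remove [iqgzk] add [nvs] -> 8 lines: gaeb nvs jqbd vnbyb nqk ohw bjyz rhl
Hunk 4: at line 2 remove [vnbyb,nqk] add [htv] -> 7 lines: gaeb nvs jqbd htv ohw bjyz rhl
Final line count: 7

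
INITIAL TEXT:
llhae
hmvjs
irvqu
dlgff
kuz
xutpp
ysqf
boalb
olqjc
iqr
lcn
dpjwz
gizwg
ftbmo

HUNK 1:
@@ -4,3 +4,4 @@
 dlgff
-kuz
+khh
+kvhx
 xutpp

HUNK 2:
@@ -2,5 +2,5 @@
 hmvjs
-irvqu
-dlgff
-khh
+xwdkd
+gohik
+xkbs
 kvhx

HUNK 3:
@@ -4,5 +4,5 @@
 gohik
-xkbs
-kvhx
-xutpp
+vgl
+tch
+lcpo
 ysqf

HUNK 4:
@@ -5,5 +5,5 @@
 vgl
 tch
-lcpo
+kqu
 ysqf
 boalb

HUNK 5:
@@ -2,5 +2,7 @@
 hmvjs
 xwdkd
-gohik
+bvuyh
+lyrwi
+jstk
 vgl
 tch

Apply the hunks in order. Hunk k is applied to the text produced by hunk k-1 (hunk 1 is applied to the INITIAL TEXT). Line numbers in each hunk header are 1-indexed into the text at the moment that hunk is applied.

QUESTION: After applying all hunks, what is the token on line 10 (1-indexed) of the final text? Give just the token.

Answer: ysqf

Derivation:
Hunk 1: at line 4 remove [kuz] add [khh,kvhx] -> 15 lines: llhae hmvjs irvqu dlgff khh kvhx xutpp ysqf boalb olqjc iqr lcn dpjwz gizwg ftbmo
Hunk 2: at line 2 remove [irvqu,dlgff,khh] add [xwdkd,gohik,xkbs] -> 15 lines: llhae hmvjs xwdkd gohik xkbs kvhx xutpp ysqf boalb olqjc iqr lcn dpjwz gizwg ftbmo
Hunk 3: at line 4 remove [xkbs,kvhx,xutpp] add [vgl,tch,lcpo] -> 15 lines: llhae hmvjs xwdkd gohik vgl tch lcpo ysqf boalb olqjc iqr lcn dpjwz gizwg ftbmo
Hunk 4: at line 5 remove [lcpo] add [kqu] -> 15 lines: llhae hmvjs xwdkd gohik vgl tch kqu ysqf boalb olqjc iqr lcn dpjwz gizwg ftbmo
Hunk 5: at line 2 remove [gohik] add [bvuyh,lyrwi,jstk] -> 17 lines: llhae hmvjs xwdkd bvuyh lyrwi jstk vgl tch kqu ysqf boalb olqjc iqr lcn dpjwz gizwg ftbmo
Final line 10: ysqf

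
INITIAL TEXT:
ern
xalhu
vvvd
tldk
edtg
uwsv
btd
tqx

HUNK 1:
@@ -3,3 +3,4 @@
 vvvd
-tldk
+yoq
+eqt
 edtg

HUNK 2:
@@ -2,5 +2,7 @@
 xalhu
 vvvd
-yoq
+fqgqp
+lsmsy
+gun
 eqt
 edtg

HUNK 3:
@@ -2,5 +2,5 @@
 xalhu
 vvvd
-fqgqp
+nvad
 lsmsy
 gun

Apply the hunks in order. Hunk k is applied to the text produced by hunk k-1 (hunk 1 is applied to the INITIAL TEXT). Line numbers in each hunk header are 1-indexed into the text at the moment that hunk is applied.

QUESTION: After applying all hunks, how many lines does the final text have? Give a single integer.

Hunk 1: at line 3 remove [tldk] add [yoq,eqt] -> 9 lines: ern xalhu vvvd yoq eqt edtg uwsv btd tqx
Hunk 2: at line 2 remove [yoq] add [fqgqp,lsmsy,gun] -> 11 lines: ern xalhu vvvd fqgqp lsmsy gun eqt edtg uwsv btd tqx
Hunk 3: at line 2 remove [fqgqp] add [nvad] -> 11 lines: ern xalhu vvvd nvad lsmsy gun eqt edtg uwsv btd tqx
Final line count: 11

Answer: 11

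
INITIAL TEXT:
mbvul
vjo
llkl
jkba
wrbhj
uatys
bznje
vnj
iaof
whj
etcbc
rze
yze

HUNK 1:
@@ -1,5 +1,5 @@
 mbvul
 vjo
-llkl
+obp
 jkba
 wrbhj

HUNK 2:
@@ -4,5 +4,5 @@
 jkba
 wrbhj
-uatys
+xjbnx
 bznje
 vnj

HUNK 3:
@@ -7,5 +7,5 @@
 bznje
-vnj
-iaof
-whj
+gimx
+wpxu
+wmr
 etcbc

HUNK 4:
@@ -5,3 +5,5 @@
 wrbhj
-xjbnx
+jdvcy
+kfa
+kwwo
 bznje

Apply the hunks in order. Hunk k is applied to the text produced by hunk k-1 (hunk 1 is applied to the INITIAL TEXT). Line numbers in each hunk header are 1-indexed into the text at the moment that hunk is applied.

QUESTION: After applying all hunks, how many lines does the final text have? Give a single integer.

Answer: 15

Derivation:
Hunk 1: at line 1 remove [llkl] add [obp] -> 13 lines: mbvul vjo obp jkba wrbhj uatys bznje vnj iaof whj etcbc rze yze
Hunk 2: at line 4 remove [uatys] add [xjbnx] -> 13 lines: mbvul vjo obp jkba wrbhj xjbnx bznje vnj iaof whj etcbc rze yze
Hunk 3: at line 7 remove [vnj,iaof,whj] add [gimx,wpxu,wmr] -> 13 lines: mbvul vjo obp jkba wrbhj xjbnx bznje gimx wpxu wmr etcbc rze yze
Hunk 4: at line 5 remove [xjbnx] add [jdvcy,kfa,kwwo] -> 15 lines: mbvul vjo obp jkba wrbhj jdvcy kfa kwwo bznje gimx wpxu wmr etcbc rze yze
Final line count: 15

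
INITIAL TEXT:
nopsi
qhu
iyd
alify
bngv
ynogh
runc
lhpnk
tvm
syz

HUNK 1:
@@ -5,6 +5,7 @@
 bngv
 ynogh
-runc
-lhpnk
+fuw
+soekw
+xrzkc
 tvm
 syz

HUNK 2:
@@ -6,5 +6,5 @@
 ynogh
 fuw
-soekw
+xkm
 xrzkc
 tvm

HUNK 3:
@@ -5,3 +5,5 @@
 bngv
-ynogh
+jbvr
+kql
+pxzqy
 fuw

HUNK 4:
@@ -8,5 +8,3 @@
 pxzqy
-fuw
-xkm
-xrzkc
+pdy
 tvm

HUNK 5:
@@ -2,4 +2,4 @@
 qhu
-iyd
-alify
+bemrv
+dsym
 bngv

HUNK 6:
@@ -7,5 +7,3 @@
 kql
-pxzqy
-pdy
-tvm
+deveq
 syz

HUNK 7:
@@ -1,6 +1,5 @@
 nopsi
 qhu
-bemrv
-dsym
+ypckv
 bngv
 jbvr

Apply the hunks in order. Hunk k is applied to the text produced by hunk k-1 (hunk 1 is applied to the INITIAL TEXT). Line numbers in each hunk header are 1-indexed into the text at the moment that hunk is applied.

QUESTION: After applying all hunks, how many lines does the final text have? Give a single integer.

Answer: 8

Derivation:
Hunk 1: at line 5 remove [runc,lhpnk] add [fuw,soekw,xrzkc] -> 11 lines: nopsi qhu iyd alify bngv ynogh fuw soekw xrzkc tvm syz
Hunk 2: at line 6 remove [soekw] add [xkm] -> 11 lines: nopsi qhu iyd alify bngv ynogh fuw xkm xrzkc tvm syz
Hunk 3: at line 5 remove [ynogh] add [jbvr,kql,pxzqy] -> 13 lines: nopsi qhu iyd alify bngv jbvr kql pxzqy fuw xkm xrzkc tvm syz
Hunk 4: at line 8 remove [fuw,xkm,xrzkc] add [pdy] -> 11 lines: nopsi qhu iyd alify bngv jbvr kql pxzqy pdy tvm syz
Hunk 5: at line 2 remove [iyd,alify] add [bemrv,dsym] -> 11 lines: nopsi qhu bemrv dsym bngv jbvr kql pxzqy pdy tvm syz
Hunk 6: at line 7 remove [pxzqy,pdy,tvm] add [deveq] -> 9 lines: nopsi qhu bemrv dsym bngv jbvr kql deveq syz
Hunk 7: at line 1 remove [bemrv,dsym] add [ypckv] -> 8 lines: nopsi qhu ypckv bngv jbvr kql deveq syz
Final line count: 8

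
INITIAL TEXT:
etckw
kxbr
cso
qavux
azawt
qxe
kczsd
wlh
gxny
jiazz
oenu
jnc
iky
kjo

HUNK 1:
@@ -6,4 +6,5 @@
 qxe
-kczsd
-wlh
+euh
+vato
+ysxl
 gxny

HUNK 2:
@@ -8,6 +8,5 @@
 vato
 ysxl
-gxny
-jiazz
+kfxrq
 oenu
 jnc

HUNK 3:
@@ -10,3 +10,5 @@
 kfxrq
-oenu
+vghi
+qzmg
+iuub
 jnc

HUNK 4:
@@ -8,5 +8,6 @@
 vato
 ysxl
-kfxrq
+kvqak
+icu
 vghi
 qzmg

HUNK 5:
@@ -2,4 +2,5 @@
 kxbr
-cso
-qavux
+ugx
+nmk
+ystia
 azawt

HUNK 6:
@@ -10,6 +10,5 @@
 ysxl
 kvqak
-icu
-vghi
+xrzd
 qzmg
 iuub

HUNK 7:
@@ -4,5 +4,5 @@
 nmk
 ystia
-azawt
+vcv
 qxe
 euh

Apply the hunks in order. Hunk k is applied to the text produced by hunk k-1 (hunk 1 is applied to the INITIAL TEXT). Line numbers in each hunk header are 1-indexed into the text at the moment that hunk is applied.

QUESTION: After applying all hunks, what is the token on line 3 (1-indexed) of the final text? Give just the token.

Hunk 1: at line 6 remove [kczsd,wlh] add [euh,vato,ysxl] -> 15 lines: etckw kxbr cso qavux azawt qxe euh vato ysxl gxny jiazz oenu jnc iky kjo
Hunk 2: at line 8 remove [gxny,jiazz] add [kfxrq] -> 14 lines: etckw kxbr cso qavux azawt qxe euh vato ysxl kfxrq oenu jnc iky kjo
Hunk 3: at line 10 remove [oenu] add [vghi,qzmg,iuub] -> 16 lines: etckw kxbr cso qavux azawt qxe euh vato ysxl kfxrq vghi qzmg iuub jnc iky kjo
Hunk 4: at line 8 remove [kfxrq] add [kvqak,icu] -> 17 lines: etckw kxbr cso qavux azawt qxe euh vato ysxl kvqak icu vghi qzmg iuub jnc iky kjo
Hunk 5: at line 2 remove [cso,qavux] add [ugx,nmk,ystia] -> 18 lines: etckw kxbr ugx nmk ystia azawt qxe euh vato ysxl kvqak icu vghi qzmg iuub jnc iky kjo
Hunk 6: at line 10 remove [icu,vghi] add [xrzd] -> 17 lines: etckw kxbr ugx nmk ystia azawt qxe euh vato ysxl kvqak xrzd qzmg iuub jnc iky kjo
Hunk 7: at line 4 remove [azawt] add [vcv] -> 17 lines: etckw kxbr ugx nmk ystia vcv qxe euh vato ysxl kvqak xrzd qzmg iuub jnc iky kjo
Final line 3: ugx

Answer: ugx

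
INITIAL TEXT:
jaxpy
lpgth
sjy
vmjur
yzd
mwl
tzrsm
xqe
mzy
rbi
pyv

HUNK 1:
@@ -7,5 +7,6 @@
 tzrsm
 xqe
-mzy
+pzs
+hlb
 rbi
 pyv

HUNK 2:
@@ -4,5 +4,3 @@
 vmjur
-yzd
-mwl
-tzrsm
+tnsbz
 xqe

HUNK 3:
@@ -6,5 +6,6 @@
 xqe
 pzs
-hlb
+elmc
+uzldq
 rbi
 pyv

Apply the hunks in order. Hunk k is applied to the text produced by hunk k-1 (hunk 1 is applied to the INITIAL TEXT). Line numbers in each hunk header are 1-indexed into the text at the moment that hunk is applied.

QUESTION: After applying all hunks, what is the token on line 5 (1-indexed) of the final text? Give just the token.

Answer: tnsbz

Derivation:
Hunk 1: at line 7 remove [mzy] add [pzs,hlb] -> 12 lines: jaxpy lpgth sjy vmjur yzd mwl tzrsm xqe pzs hlb rbi pyv
Hunk 2: at line 4 remove [yzd,mwl,tzrsm] add [tnsbz] -> 10 lines: jaxpy lpgth sjy vmjur tnsbz xqe pzs hlb rbi pyv
Hunk 3: at line 6 remove [hlb] add [elmc,uzldq] -> 11 lines: jaxpy lpgth sjy vmjur tnsbz xqe pzs elmc uzldq rbi pyv
Final line 5: tnsbz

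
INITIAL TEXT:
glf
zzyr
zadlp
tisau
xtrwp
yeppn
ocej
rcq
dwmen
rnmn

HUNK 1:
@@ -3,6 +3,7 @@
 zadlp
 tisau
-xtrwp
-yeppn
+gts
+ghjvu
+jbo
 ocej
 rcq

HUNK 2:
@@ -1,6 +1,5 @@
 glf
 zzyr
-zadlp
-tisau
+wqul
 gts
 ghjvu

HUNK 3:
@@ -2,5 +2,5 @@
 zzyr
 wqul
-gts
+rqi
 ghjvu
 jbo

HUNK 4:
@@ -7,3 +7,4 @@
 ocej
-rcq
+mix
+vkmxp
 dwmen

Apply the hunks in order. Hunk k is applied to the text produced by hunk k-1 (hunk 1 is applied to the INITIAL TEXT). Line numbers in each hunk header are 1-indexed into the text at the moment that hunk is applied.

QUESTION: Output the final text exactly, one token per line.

Hunk 1: at line 3 remove [xtrwp,yeppn] add [gts,ghjvu,jbo] -> 11 lines: glf zzyr zadlp tisau gts ghjvu jbo ocej rcq dwmen rnmn
Hunk 2: at line 1 remove [zadlp,tisau] add [wqul] -> 10 lines: glf zzyr wqul gts ghjvu jbo ocej rcq dwmen rnmn
Hunk 3: at line 2 remove [gts] add [rqi] -> 10 lines: glf zzyr wqul rqi ghjvu jbo ocej rcq dwmen rnmn
Hunk 4: at line 7 remove [rcq] add [mix,vkmxp] -> 11 lines: glf zzyr wqul rqi ghjvu jbo ocej mix vkmxp dwmen rnmn

Answer: glf
zzyr
wqul
rqi
ghjvu
jbo
ocej
mix
vkmxp
dwmen
rnmn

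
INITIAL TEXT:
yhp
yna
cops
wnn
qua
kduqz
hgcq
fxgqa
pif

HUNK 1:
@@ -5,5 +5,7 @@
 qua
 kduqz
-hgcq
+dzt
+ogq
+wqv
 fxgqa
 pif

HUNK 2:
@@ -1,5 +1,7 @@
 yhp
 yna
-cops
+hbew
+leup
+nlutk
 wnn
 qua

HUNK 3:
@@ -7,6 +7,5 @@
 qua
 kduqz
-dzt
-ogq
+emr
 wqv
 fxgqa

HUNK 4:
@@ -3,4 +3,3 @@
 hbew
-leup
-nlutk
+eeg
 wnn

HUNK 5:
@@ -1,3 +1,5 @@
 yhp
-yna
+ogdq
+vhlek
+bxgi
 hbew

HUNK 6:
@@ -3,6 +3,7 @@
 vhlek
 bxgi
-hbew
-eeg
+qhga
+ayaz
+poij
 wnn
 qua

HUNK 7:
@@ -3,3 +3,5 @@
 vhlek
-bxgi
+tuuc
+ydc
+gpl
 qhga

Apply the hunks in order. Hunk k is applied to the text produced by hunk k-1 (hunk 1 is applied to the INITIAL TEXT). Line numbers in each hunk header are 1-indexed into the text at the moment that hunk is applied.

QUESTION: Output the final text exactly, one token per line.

Hunk 1: at line 5 remove [hgcq] add [dzt,ogq,wqv] -> 11 lines: yhp yna cops wnn qua kduqz dzt ogq wqv fxgqa pif
Hunk 2: at line 1 remove [cops] add [hbew,leup,nlutk] -> 13 lines: yhp yna hbew leup nlutk wnn qua kduqz dzt ogq wqv fxgqa pif
Hunk 3: at line 7 remove [dzt,ogq] add [emr] -> 12 lines: yhp yna hbew leup nlutk wnn qua kduqz emr wqv fxgqa pif
Hunk 4: at line 3 remove [leup,nlutk] add [eeg] -> 11 lines: yhp yna hbew eeg wnn qua kduqz emr wqv fxgqa pif
Hunk 5: at line 1 remove [yna] add [ogdq,vhlek,bxgi] -> 13 lines: yhp ogdq vhlek bxgi hbew eeg wnn qua kduqz emr wqv fxgqa pif
Hunk 6: at line 3 remove [hbew,eeg] add [qhga,ayaz,poij] -> 14 lines: yhp ogdq vhlek bxgi qhga ayaz poij wnn qua kduqz emr wqv fxgqa pif
Hunk 7: at line 3 remove [bxgi] add [tuuc,ydc,gpl] -> 16 lines: yhp ogdq vhlek tuuc ydc gpl qhga ayaz poij wnn qua kduqz emr wqv fxgqa pif

Answer: yhp
ogdq
vhlek
tuuc
ydc
gpl
qhga
ayaz
poij
wnn
qua
kduqz
emr
wqv
fxgqa
pif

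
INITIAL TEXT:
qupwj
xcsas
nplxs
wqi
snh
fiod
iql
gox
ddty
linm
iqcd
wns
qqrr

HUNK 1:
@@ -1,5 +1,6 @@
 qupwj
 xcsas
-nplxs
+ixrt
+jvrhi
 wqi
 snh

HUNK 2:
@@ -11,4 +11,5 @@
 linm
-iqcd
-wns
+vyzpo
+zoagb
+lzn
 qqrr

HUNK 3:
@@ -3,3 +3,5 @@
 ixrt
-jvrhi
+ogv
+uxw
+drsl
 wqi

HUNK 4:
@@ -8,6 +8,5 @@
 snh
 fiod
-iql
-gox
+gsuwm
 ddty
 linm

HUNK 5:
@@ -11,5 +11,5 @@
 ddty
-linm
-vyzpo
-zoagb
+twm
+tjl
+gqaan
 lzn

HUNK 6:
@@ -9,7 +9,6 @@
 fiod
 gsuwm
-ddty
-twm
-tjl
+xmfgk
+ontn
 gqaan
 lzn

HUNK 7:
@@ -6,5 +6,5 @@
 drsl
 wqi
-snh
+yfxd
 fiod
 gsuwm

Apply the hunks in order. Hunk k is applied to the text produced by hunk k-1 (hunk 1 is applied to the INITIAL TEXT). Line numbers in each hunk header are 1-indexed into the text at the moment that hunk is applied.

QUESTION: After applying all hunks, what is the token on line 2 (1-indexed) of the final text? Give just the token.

Answer: xcsas

Derivation:
Hunk 1: at line 1 remove [nplxs] add [ixrt,jvrhi] -> 14 lines: qupwj xcsas ixrt jvrhi wqi snh fiod iql gox ddty linm iqcd wns qqrr
Hunk 2: at line 11 remove [iqcd,wns] add [vyzpo,zoagb,lzn] -> 15 lines: qupwj xcsas ixrt jvrhi wqi snh fiod iql gox ddty linm vyzpo zoagb lzn qqrr
Hunk 3: at line 3 remove [jvrhi] add [ogv,uxw,drsl] -> 17 lines: qupwj xcsas ixrt ogv uxw drsl wqi snh fiod iql gox ddty linm vyzpo zoagb lzn qqrr
Hunk 4: at line 8 remove [iql,gox] add [gsuwm] -> 16 lines: qupwj xcsas ixrt ogv uxw drsl wqi snh fiod gsuwm ddty linm vyzpo zoagb lzn qqrr
Hunk 5: at line 11 remove [linm,vyzpo,zoagb] add [twm,tjl,gqaan] -> 16 lines: qupwj xcsas ixrt ogv uxw drsl wqi snh fiod gsuwm ddty twm tjl gqaan lzn qqrr
Hunk 6: at line 9 remove [ddty,twm,tjl] add [xmfgk,ontn] -> 15 lines: qupwj xcsas ixrt ogv uxw drsl wqi snh fiod gsuwm xmfgk ontn gqaan lzn qqrr
Hunk 7: at line 6 remove [snh] add [yfxd] -> 15 lines: qupwj xcsas ixrt ogv uxw drsl wqi yfxd fiod gsuwm xmfgk ontn gqaan lzn qqrr
Final line 2: xcsas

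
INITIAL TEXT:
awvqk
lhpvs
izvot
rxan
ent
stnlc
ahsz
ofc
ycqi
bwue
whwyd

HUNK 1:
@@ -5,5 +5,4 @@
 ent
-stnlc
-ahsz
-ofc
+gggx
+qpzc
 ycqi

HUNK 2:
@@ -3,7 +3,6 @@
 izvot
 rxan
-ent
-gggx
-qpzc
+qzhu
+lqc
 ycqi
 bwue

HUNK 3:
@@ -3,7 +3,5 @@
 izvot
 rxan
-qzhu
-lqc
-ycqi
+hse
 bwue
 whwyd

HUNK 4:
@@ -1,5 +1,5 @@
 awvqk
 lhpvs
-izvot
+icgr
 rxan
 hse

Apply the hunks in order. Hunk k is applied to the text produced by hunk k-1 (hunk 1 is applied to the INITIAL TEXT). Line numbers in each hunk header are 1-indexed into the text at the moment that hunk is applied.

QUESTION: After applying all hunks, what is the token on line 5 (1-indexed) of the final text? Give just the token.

Hunk 1: at line 5 remove [stnlc,ahsz,ofc] add [gggx,qpzc] -> 10 lines: awvqk lhpvs izvot rxan ent gggx qpzc ycqi bwue whwyd
Hunk 2: at line 3 remove [ent,gggx,qpzc] add [qzhu,lqc] -> 9 lines: awvqk lhpvs izvot rxan qzhu lqc ycqi bwue whwyd
Hunk 3: at line 3 remove [qzhu,lqc,ycqi] add [hse] -> 7 lines: awvqk lhpvs izvot rxan hse bwue whwyd
Hunk 4: at line 1 remove [izvot] add [icgr] -> 7 lines: awvqk lhpvs icgr rxan hse bwue whwyd
Final line 5: hse

Answer: hse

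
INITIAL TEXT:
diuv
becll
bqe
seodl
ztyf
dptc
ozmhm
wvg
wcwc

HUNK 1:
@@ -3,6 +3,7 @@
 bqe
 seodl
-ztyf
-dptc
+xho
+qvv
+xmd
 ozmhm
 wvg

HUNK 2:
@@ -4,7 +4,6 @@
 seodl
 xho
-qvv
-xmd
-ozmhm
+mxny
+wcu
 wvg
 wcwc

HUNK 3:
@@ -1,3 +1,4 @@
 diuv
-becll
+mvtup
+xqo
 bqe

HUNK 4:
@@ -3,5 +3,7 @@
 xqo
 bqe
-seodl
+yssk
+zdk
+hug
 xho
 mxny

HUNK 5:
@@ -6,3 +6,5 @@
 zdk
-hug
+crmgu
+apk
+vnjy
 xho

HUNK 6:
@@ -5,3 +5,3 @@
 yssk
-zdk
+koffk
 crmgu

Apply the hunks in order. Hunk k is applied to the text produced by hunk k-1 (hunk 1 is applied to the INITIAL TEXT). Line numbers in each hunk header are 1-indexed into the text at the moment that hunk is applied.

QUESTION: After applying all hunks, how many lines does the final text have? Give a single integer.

Answer: 14

Derivation:
Hunk 1: at line 3 remove [ztyf,dptc] add [xho,qvv,xmd] -> 10 lines: diuv becll bqe seodl xho qvv xmd ozmhm wvg wcwc
Hunk 2: at line 4 remove [qvv,xmd,ozmhm] add [mxny,wcu] -> 9 lines: diuv becll bqe seodl xho mxny wcu wvg wcwc
Hunk 3: at line 1 remove [becll] add [mvtup,xqo] -> 10 lines: diuv mvtup xqo bqe seodl xho mxny wcu wvg wcwc
Hunk 4: at line 3 remove [seodl] add [yssk,zdk,hug] -> 12 lines: diuv mvtup xqo bqe yssk zdk hug xho mxny wcu wvg wcwc
Hunk 5: at line 6 remove [hug] add [crmgu,apk,vnjy] -> 14 lines: diuv mvtup xqo bqe yssk zdk crmgu apk vnjy xho mxny wcu wvg wcwc
Hunk 6: at line 5 remove [zdk] add [koffk] -> 14 lines: diuv mvtup xqo bqe yssk koffk crmgu apk vnjy xho mxny wcu wvg wcwc
Final line count: 14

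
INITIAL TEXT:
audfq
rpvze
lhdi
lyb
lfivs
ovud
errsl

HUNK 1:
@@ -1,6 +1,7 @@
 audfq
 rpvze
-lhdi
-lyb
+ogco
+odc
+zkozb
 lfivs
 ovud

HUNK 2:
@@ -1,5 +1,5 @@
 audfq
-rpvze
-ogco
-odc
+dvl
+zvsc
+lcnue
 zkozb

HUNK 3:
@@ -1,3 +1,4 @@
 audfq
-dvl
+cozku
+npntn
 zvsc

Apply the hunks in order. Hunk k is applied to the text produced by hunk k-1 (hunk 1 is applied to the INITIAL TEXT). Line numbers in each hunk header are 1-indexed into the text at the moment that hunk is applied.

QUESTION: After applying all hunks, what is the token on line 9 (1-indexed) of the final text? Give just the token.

Answer: errsl

Derivation:
Hunk 1: at line 1 remove [lhdi,lyb] add [ogco,odc,zkozb] -> 8 lines: audfq rpvze ogco odc zkozb lfivs ovud errsl
Hunk 2: at line 1 remove [rpvze,ogco,odc] add [dvl,zvsc,lcnue] -> 8 lines: audfq dvl zvsc lcnue zkozb lfivs ovud errsl
Hunk 3: at line 1 remove [dvl] add [cozku,npntn] -> 9 lines: audfq cozku npntn zvsc lcnue zkozb lfivs ovud errsl
Final line 9: errsl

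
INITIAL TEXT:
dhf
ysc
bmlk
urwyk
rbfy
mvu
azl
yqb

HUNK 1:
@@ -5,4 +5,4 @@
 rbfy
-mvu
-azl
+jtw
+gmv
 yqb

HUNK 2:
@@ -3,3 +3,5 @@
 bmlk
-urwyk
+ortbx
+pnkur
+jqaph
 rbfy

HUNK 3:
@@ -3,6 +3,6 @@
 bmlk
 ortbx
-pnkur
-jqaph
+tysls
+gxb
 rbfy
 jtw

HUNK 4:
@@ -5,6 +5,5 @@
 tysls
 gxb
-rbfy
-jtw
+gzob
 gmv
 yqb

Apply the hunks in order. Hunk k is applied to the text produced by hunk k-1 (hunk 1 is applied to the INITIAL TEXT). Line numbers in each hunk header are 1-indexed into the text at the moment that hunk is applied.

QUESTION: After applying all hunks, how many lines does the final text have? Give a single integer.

Answer: 9

Derivation:
Hunk 1: at line 5 remove [mvu,azl] add [jtw,gmv] -> 8 lines: dhf ysc bmlk urwyk rbfy jtw gmv yqb
Hunk 2: at line 3 remove [urwyk] add [ortbx,pnkur,jqaph] -> 10 lines: dhf ysc bmlk ortbx pnkur jqaph rbfy jtw gmv yqb
Hunk 3: at line 3 remove [pnkur,jqaph] add [tysls,gxb] -> 10 lines: dhf ysc bmlk ortbx tysls gxb rbfy jtw gmv yqb
Hunk 4: at line 5 remove [rbfy,jtw] add [gzob] -> 9 lines: dhf ysc bmlk ortbx tysls gxb gzob gmv yqb
Final line count: 9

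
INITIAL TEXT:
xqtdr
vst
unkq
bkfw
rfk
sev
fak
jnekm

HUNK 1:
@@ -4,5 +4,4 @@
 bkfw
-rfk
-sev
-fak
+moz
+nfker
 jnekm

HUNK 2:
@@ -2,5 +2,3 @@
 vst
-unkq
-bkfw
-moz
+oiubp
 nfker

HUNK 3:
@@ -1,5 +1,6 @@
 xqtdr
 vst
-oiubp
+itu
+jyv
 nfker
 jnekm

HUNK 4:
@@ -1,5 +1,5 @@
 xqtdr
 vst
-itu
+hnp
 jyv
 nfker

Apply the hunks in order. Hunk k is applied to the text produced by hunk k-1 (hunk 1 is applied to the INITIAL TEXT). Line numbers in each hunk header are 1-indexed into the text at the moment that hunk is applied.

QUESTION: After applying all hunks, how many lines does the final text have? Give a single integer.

Hunk 1: at line 4 remove [rfk,sev,fak] add [moz,nfker] -> 7 lines: xqtdr vst unkq bkfw moz nfker jnekm
Hunk 2: at line 2 remove [unkq,bkfw,moz] add [oiubp] -> 5 lines: xqtdr vst oiubp nfker jnekm
Hunk 3: at line 1 remove [oiubp] add [itu,jyv] -> 6 lines: xqtdr vst itu jyv nfker jnekm
Hunk 4: at line 1 remove [itu] add [hnp] -> 6 lines: xqtdr vst hnp jyv nfker jnekm
Final line count: 6

Answer: 6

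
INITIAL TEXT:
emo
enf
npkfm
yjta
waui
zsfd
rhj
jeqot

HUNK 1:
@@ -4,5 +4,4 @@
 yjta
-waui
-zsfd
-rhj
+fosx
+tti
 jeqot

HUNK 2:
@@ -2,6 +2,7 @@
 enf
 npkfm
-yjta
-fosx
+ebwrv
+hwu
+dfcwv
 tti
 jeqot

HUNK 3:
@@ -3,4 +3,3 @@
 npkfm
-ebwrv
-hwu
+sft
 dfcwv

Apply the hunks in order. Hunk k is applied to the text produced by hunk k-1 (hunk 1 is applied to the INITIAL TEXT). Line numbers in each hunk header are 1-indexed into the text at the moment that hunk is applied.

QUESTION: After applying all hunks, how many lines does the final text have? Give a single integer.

Hunk 1: at line 4 remove [waui,zsfd,rhj] add [fosx,tti] -> 7 lines: emo enf npkfm yjta fosx tti jeqot
Hunk 2: at line 2 remove [yjta,fosx] add [ebwrv,hwu,dfcwv] -> 8 lines: emo enf npkfm ebwrv hwu dfcwv tti jeqot
Hunk 3: at line 3 remove [ebwrv,hwu] add [sft] -> 7 lines: emo enf npkfm sft dfcwv tti jeqot
Final line count: 7

Answer: 7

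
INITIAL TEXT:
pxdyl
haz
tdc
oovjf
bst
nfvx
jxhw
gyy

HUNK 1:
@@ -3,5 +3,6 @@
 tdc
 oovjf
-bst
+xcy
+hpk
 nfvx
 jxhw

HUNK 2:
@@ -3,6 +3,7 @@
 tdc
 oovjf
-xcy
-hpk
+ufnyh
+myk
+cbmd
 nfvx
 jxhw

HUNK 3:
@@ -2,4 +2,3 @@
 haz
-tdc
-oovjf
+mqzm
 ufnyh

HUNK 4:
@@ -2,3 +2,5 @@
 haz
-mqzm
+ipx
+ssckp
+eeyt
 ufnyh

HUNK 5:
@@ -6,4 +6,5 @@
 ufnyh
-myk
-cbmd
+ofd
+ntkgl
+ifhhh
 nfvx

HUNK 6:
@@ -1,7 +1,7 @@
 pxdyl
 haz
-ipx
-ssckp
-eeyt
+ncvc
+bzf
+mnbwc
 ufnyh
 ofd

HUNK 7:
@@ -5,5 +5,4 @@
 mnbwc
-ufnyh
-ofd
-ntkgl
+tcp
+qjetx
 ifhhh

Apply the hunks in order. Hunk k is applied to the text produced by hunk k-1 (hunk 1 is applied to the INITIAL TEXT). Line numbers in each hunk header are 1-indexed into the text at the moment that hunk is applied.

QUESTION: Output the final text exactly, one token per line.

Hunk 1: at line 3 remove [bst] add [xcy,hpk] -> 9 lines: pxdyl haz tdc oovjf xcy hpk nfvx jxhw gyy
Hunk 2: at line 3 remove [xcy,hpk] add [ufnyh,myk,cbmd] -> 10 lines: pxdyl haz tdc oovjf ufnyh myk cbmd nfvx jxhw gyy
Hunk 3: at line 2 remove [tdc,oovjf] add [mqzm] -> 9 lines: pxdyl haz mqzm ufnyh myk cbmd nfvx jxhw gyy
Hunk 4: at line 2 remove [mqzm] add [ipx,ssckp,eeyt] -> 11 lines: pxdyl haz ipx ssckp eeyt ufnyh myk cbmd nfvx jxhw gyy
Hunk 5: at line 6 remove [myk,cbmd] add [ofd,ntkgl,ifhhh] -> 12 lines: pxdyl haz ipx ssckp eeyt ufnyh ofd ntkgl ifhhh nfvx jxhw gyy
Hunk 6: at line 1 remove [ipx,ssckp,eeyt] add [ncvc,bzf,mnbwc] -> 12 lines: pxdyl haz ncvc bzf mnbwc ufnyh ofd ntkgl ifhhh nfvx jxhw gyy
Hunk 7: at line 5 remove [ufnyh,ofd,ntkgl] add [tcp,qjetx] -> 11 lines: pxdyl haz ncvc bzf mnbwc tcp qjetx ifhhh nfvx jxhw gyy

Answer: pxdyl
haz
ncvc
bzf
mnbwc
tcp
qjetx
ifhhh
nfvx
jxhw
gyy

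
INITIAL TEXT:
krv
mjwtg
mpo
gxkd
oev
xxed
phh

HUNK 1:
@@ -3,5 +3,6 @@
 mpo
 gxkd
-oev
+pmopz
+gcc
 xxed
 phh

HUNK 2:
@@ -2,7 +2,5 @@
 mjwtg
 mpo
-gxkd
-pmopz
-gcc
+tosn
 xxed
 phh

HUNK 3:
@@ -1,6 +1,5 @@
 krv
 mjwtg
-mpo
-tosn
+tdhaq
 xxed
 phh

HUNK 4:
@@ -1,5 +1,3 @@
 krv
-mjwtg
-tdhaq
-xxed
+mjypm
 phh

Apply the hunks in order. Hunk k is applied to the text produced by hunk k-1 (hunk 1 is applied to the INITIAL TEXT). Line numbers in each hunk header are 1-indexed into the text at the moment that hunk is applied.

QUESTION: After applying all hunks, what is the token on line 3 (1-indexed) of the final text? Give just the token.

Hunk 1: at line 3 remove [oev] add [pmopz,gcc] -> 8 lines: krv mjwtg mpo gxkd pmopz gcc xxed phh
Hunk 2: at line 2 remove [gxkd,pmopz,gcc] add [tosn] -> 6 lines: krv mjwtg mpo tosn xxed phh
Hunk 3: at line 1 remove [mpo,tosn] add [tdhaq] -> 5 lines: krv mjwtg tdhaq xxed phh
Hunk 4: at line 1 remove [mjwtg,tdhaq,xxed] add [mjypm] -> 3 lines: krv mjypm phh
Final line 3: phh

Answer: phh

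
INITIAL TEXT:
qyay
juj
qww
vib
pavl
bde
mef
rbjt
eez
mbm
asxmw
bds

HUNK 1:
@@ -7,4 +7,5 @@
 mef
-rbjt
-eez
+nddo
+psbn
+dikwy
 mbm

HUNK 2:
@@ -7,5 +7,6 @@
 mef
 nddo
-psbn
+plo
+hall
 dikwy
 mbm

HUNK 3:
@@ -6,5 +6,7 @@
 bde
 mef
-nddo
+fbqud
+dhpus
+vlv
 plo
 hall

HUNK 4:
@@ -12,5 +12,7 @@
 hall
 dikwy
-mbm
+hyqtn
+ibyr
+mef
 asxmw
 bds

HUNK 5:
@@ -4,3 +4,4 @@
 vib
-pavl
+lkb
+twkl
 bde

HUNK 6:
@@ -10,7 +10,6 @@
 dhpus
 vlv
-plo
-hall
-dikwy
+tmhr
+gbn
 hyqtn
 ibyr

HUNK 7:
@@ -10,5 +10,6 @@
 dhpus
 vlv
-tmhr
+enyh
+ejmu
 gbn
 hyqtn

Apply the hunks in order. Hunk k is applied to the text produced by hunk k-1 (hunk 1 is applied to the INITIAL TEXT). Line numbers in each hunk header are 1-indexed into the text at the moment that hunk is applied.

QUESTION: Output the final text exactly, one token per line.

Hunk 1: at line 7 remove [rbjt,eez] add [nddo,psbn,dikwy] -> 13 lines: qyay juj qww vib pavl bde mef nddo psbn dikwy mbm asxmw bds
Hunk 2: at line 7 remove [psbn] add [plo,hall] -> 14 lines: qyay juj qww vib pavl bde mef nddo plo hall dikwy mbm asxmw bds
Hunk 3: at line 6 remove [nddo] add [fbqud,dhpus,vlv] -> 16 lines: qyay juj qww vib pavl bde mef fbqud dhpus vlv plo hall dikwy mbm asxmw bds
Hunk 4: at line 12 remove [mbm] add [hyqtn,ibyr,mef] -> 18 lines: qyay juj qww vib pavl bde mef fbqud dhpus vlv plo hall dikwy hyqtn ibyr mef asxmw bds
Hunk 5: at line 4 remove [pavl] add [lkb,twkl] -> 19 lines: qyay juj qww vib lkb twkl bde mef fbqud dhpus vlv plo hall dikwy hyqtn ibyr mef asxmw bds
Hunk 6: at line 10 remove [plo,hall,dikwy] add [tmhr,gbn] -> 18 lines: qyay juj qww vib lkb twkl bde mef fbqud dhpus vlv tmhr gbn hyqtn ibyr mef asxmw bds
Hunk 7: at line 10 remove [tmhr] add [enyh,ejmu] -> 19 lines: qyay juj qww vib lkb twkl bde mef fbqud dhpus vlv enyh ejmu gbn hyqtn ibyr mef asxmw bds

Answer: qyay
juj
qww
vib
lkb
twkl
bde
mef
fbqud
dhpus
vlv
enyh
ejmu
gbn
hyqtn
ibyr
mef
asxmw
bds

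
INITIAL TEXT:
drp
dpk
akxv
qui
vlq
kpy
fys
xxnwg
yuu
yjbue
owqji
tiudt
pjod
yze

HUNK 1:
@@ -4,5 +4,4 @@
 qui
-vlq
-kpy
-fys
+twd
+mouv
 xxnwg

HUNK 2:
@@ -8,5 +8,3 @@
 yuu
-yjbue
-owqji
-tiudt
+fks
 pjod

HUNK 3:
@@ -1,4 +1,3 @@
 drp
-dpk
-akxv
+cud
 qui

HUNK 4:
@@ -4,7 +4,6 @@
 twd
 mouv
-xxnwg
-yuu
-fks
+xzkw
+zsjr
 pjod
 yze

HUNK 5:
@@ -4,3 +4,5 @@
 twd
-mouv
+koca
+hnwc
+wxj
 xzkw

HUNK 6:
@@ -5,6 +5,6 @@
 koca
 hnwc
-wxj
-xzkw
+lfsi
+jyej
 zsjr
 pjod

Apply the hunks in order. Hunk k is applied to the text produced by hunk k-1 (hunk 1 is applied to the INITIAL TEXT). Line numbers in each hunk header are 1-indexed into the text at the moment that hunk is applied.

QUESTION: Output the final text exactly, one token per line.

Answer: drp
cud
qui
twd
koca
hnwc
lfsi
jyej
zsjr
pjod
yze

Derivation:
Hunk 1: at line 4 remove [vlq,kpy,fys] add [twd,mouv] -> 13 lines: drp dpk akxv qui twd mouv xxnwg yuu yjbue owqji tiudt pjod yze
Hunk 2: at line 8 remove [yjbue,owqji,tiudt] add [fks] -> 11 lines: drp dpk akxv qui twd mouv xxnwg yuu fks pjod yze
Hunk 3: at line 1 remove [dpk,akxv] add [cud] -> 10 lines: drp cud qui twd mouv xxnwg yuu fks pjod yze
Hunk 4: at line 4 remove [xxnwg,yuu,fks] add [xzkw,zsjr] -> 9 lines: drp cud qui twd mouv xzkw zsjr pjod yze
Hunk 5: at line 4 remove [mouv] add [koca,hnwc,wxj] -> 11 lines: drp cud qui twd koca hnwc wxj xzkw zsjr pjod yze
Hunk 6: at line 5 remove [wxj,xzkw] add [lfsi,jyej] -> 11 lines: drp cud qui twd koca hnwc lfsi jyej zsjr pjod yze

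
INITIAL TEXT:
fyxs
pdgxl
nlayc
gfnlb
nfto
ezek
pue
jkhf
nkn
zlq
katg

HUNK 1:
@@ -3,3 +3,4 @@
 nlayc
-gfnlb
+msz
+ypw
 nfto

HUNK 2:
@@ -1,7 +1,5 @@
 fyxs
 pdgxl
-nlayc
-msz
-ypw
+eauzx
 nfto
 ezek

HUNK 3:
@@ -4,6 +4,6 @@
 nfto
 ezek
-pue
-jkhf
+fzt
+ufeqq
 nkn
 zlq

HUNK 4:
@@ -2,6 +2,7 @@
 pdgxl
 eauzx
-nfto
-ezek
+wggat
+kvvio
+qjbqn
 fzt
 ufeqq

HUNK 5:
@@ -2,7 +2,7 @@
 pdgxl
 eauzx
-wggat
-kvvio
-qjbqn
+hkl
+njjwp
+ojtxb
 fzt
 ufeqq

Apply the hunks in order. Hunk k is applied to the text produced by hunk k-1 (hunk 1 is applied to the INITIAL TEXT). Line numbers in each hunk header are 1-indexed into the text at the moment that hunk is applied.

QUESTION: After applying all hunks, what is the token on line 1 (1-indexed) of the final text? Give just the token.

Answer: fyxs

Derivation:
Hunk 1: at line 3 remove [gfnlb] add [msz,ypw] -> 12 lines: fyxs pdgxl nlayc msz ypw nfto ezek pue jkhf nkn zlq katg
Hunk 2: at line 1 remove [nlayc,msz,ypw] add [eauzx] -> 10 lines: fyxs pdgxl eauzx nfto ezek pue jkhf nkn zlq katg
Hunk 3: at line 4 remove [pue,jkhf] add [fzt,ufeqq] -> 10 lines: fyxs pdgxl eauzx nfto ezek fzt ufeqq nkn zlq katg
Hunk 4: at line 2 remove [nfto,ezek] add [wggat,kvvio,qjbqn] -> 11 lines: fyxs pdgxl eauzx wggat kvvio qjbqn fzt ufeqq nkn zlq katg
Hunk 5: at line 2 remove [wggat,kvvio,qjbqn] add [hkl,njjwp,ojtxb] -> 11 lines: fyxs pdgxl eauzx hkl njjwp ojtxb fzt ufeqq nkn zlq katg
Final line 1: fyxs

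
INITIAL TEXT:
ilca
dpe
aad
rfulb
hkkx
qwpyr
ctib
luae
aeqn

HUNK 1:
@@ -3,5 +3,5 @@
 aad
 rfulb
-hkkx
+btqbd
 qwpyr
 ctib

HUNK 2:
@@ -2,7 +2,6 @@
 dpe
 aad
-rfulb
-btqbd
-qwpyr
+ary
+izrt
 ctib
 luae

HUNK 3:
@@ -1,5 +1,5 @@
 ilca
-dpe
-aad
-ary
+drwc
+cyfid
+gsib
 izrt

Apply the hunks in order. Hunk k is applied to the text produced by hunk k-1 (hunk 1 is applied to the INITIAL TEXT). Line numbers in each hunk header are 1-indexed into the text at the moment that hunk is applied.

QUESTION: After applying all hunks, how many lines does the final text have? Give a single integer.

Answer: 8

Derivation:
Hunk 1: at line 3 remove [hkkx] add [btqbd] -> 9 lines: ilca dpe aad rfulb btqbd qwpyr ctib luae aeqn
Hunk 2: at line 2 remove [rfulb,btqbd,qwpyr] add [ary,izrt] -> 8 lines: ilca dpe aad ary izrt ctib luae aeqn
Hunk 3: at line 1 remove [dpe,aad,ary] add [drwc,cyfid,gsib] -> 8 lines: ilca drwc cyfid gsib izrt ctib luae aeqn
Final line count: 8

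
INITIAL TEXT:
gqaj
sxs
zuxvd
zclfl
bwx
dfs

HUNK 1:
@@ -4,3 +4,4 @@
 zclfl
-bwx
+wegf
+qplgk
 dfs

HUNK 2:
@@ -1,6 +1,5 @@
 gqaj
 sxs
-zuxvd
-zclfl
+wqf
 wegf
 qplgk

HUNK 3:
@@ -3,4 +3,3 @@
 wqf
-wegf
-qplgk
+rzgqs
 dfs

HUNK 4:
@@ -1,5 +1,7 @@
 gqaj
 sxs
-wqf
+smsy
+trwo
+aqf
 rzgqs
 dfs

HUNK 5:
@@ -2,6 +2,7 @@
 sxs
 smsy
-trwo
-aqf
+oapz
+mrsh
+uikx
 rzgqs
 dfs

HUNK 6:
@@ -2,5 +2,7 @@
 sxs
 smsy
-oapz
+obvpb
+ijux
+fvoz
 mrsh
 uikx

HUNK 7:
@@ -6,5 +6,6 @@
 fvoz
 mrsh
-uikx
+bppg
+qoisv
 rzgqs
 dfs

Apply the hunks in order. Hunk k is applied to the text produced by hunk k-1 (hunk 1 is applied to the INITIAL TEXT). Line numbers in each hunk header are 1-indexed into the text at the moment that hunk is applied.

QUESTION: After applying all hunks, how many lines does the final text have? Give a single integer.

Answer: 11

Derivation:
Hunk 1: at line 4 remove [bwx] add [wegf,qplgk] -> 7 lines: gqaj sxs zuxvd zclfl wegf qplgk dfs
Hunk 2: at line 1 remove [zuxvd,zclfl] add [wqf] -> 6 lines: gqaj sxs wqf wegf qplgk dfs
Hunk 3: at line 3 remove [wegf,qplgk] add [rzgqs] -> 5 lines: gqaj sxs wqf rzgqs dfs
Hunk 4: at line 1 remove [wqf] add [smsy,trwo,aqf] -> 7 lines: gqaj sxs smsy trwo aqf rzgqs dfs
Hunk 5: at line 2 remove [trwo,aqf] add [oapz,mrsh,uikx] -> 8 lines: gqaj sxs smsy oapz mrsh uikx rzgqs dfs
Hunk 6: at line 2 remove [oapz] add [obvpb,ijux,fvoz] -> 10 lines: gqaj sxs smsy obvpb ijux fvoz mrsh uikx rzgqs dfs
Hunk 7: at line 6 remove [uikx] add [bppg,qoisv] -> 11 lines: gqaj sxs smsy obvpb ijux fvoz mrsh bppg qoisv rzgqs dfs
Final line count: 11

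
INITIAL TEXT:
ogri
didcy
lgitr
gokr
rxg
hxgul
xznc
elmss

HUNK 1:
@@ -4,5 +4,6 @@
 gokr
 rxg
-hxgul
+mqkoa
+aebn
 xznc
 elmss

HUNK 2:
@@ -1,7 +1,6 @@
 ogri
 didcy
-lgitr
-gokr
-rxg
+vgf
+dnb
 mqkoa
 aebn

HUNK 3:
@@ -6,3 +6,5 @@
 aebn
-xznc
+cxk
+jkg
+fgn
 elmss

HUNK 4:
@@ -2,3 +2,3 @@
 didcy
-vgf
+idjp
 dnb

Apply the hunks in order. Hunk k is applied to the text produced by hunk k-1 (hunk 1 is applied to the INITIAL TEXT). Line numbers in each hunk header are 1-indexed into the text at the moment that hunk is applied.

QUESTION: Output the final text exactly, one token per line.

Hunk 1: at line 4 remove [hxgul] add [mqkoa,aebn] -> 9 lines: ogri didcy lgitr gokr rxg mqkoa aebn xznc elmss
Hunk 2: at line 1 remove [lgitr,gokr,rxg] add [vgf,dnb] -> 8 lines: ogri didcy vgf dnb mqkoa aebn xznc elmss
Hunk 3: at line 6 remove [xznc] add [cxk,jkg,fgn] -> 10 lines: ogri didcy vgf dnb mqkoa aebn cxk jkg fgn elmss
Hunk 4: at line 2 remove [vgf] add [idjp] -> 10 lines: ogri didcy idjp dnb mqkoa aebn cxk jkg fgn elmss

Answer: ogri
didcy
idjp
dnb
mqkoa
aebn
cxk
jkg
fgn
elmss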